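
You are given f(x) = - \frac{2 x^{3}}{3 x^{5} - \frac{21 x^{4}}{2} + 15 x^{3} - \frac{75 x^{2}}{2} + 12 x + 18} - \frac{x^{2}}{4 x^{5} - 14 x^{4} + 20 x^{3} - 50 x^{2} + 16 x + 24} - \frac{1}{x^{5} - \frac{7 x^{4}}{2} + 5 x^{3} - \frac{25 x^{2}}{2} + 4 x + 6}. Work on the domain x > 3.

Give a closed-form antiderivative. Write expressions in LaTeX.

The denominator factors as 6 \left(x - 3\right) \left(x - 1\right) \left(2 x + 1\right) \left(x^{2} + 4\right); partial fractions split f into directly integrable pieces: \frac{16 \left(31 x - 24\right)}{3315 \left(x^{2} + 4\right)} - \frac{94}{1071 \left(2 x + 1\right)} + \frac{23}{180 \left(x - 1\right)} - \frac{85}{364 \left(x - 3\right)}.
Check: d/dx[- \frac{85 \log{\left(x - 3 \right)}}{364} + \frac{23 \log{\left(x - 1 \right)}}{180} - \frac{47 \log{\left(x + \frac{1}{2} \right)}}{1071} + \frac{248 \log{\left(x^{2} + 4 \right)}}{3315} - \frac{64 \operatorname{atan}{\left(\frac{x}{2} \right)}}{1105}] = \frac{- 8 x^{3} - 3 x^{2} - 12}{12 x^{5} - 42 x^{4} + 60 x^{3} - 150 x^{2} + 48 x + 72}, which equals f(x).

An antiderivative is F(x) = - \frac{85 \log{\left(x - 3 \right)}}{364} + \frac{23 \log{\left(x - 1 \right)}}{180} - \frac{47 \log{\left(x + \frac{1}{2} \right)}}{1071} + \frac{248 \log{\left(x^{2} + 4 \right)}}{3315} - \frac{64 \operatorname{atan}{\left(\frac{x}{2} \right)}}{1105}.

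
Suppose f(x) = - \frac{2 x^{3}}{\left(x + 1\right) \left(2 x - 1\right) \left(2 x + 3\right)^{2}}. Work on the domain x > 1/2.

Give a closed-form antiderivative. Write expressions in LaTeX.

Factor the denominator (\left(x + 1\right) \left(2 x - 1\right) \left(2 x + 3\right)^{2}) and decompose: f = \frac{27}{32 \left(2 x + 3\right)} + \frac{27}{8 \left(2 x + 3\right)^{2}} - \frac{1}{96 \left(2 x - 1\right)} - \frac{2}{3 \left(x + 1\right)}; each piece integrates to a log, atan, or power term.
Check: d/dx[- \frac{\log{\left(x - \frac{1}{2} \right)}}{192} - \frac{2 \log{\left(x + 1 \right)}}{3} + \frac{27 \log{\left(x + \frac{3}{2} \right)}}{64} - \frac{54}{64 x + 96}] = - \frac{2 x^{3}}{8 x^{4} + 28 x^{3} + 26 x^{2} - 3 x - 9}, which equals f(x).

An antiderivative is F(x) = - \frac{\log{\left(x - \frac{1}{2} \right)}}{192} - \frac{2 \log{\left(x + 1 \right)}}{3} + \frac{27 \log{\left(x + \frac{3}{2} \right)}}{64} - \frac{54}{64 x + 96}.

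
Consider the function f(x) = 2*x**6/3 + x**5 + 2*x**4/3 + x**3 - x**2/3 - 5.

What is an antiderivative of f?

Integrate term by term and add the pieces.
Check: d/dx[2*x**7/21 + x**6/6 + 2*x**5/15 + x**4/4 - x**3/9 - 5*x] = 2*x**6/3 + x**5 + 2*x**4/3 + x**3 - x**2/3 - 5 = f(x).

An antiderivative is F(x) = 2*x**7/21 + x**6/6 + 2*x**5/15 + x**4/4 - x**3/9 - 5*x.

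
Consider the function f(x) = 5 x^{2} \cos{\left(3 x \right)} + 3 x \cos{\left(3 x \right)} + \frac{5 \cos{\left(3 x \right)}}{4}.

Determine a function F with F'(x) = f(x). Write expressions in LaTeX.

An antiderivative is F(x) = \frac{180 x^{2} \sin{\left(3 x \right)} + 108 x \sin{\left(3 x \right)} + 120 x \cos{\left(3 x \right)} + 5 \sin{\left(3 x \right)} + 36 \cos{\left(3 x \right)}}{108}.

The integrand splits into summands that can be handled one at a time.
Check: d/dx[\frac{180 x^{2} \sin{\left(3 x \right)} + 108 x \sin{\left(3 x \right)} + 120 x \cos{\left(3 x \right)} + 5 \sin{\left(3 x \right)} + 36 \cos{\left(3 x \right)}}{108}] = 5 x^{2} \cos{\left(3 x \right)} + 3 x \cos{\left(3 x \right)} + \frac{5 \cos{\left(3 x \right)}}{4} = f(x).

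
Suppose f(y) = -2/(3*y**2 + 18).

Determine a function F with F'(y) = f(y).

An antiderivative F(y) passes only if d/dy[F] lands on f(y) exactly.
Check: d/dy[-sqrt(6)*atan(sqrt(6)*y/6)/9] = -2/(3*y**2 + 18) = f(y).

An antiderivative is F(y) = -sqrt(6)*atan(sqrt(6)*y/6)/9.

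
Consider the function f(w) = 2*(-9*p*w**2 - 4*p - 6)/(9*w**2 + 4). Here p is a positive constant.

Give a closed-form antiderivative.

An antiderivative is F(w) = -2*p*w - 2*atan(3*w/2).

Whatever form F(w) takes, F'(w) = f(w) is non-negotiable.
Check: d/dw[-2*p*w - 2*atan(3*w/2)] = (-18*p*w**2 - 8*p - 12)/(9*w**2 + 4), which equals f(w).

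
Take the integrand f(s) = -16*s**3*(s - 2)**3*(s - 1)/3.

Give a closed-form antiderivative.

The substitution u = -s**2 + 2*s works: f is exactly (dF/du)*(du/ds) for that inner function.
Check: d/ds[-2*s**4*(s - 2)**4/3] = -16*s**7/3 + 112*s**6/3 - 96*s**5 + 320*s**4/3 - 128*s**3/3, which equals f(s).

An antiderivative is F(s) = -2*s**4*(s - 2)**4/3.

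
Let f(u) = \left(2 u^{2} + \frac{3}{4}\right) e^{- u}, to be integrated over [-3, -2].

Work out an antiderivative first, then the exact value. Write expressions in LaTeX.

Antiderivative: F(u) = \frac{\left(- 8 u^{2} - 16 u - 19\right) e^{- u}}{4}; value = - \frac{19 e^{2}}{4} + \frac{43 e^{3}}{4}

f has the shape v'r + vr' for v = - 2 u^{2} - 4 u - \frac{19}{4} and r = e^{- u} — it is the derivative of the product v*r.
F(u) = \frac{\left(- 8 u^{2} - 16 u - 19\right) e^{- u}}{4} is an antiderivative of f.
Check: d/du[\frac{\left(- 8 u^{2} - 16 u - 19\right) e^{- u}}{4}] = \frac{\left(8 u^{2} + 3\right) e^{- u}}{4}, which equals f(u).
F(-2) = - \frac{19 e^{2}}{4}; F(-3) = - \frac{43 e^{3}}{4}.
Integral = F(-2) - F(-3) = - \frac{19 e^{2}}{4} + \frac{43 e^{3}}{4}.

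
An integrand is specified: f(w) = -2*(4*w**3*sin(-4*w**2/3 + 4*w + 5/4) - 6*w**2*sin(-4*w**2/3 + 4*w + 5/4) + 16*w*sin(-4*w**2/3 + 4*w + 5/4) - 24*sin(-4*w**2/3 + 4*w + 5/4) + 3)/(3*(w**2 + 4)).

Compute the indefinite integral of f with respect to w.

For F(w) to be correct the identity F'(w) - f(w) = 0 must hold.
Check: d/dw[-cos(-4*w**2/3 + 4*w + 5/4) - atan(w/2)] = (-8*w**3*sin(-4*w**2/3 + 4*w + 5/4) + 12*w**2*sin(-4*w**2/3 + 4*w + 5/4) - 32*w*sin(-4*w**2/3 + 4*w + 5/4) + 48*sin(-4*w**2/3 + 4*w + 5/4) - 6)/(3*w**2 + 12), which equals f(w).

F(w) = -cos(-4*w**2/3 + 4*w + 5/4) - atan(w/2) + C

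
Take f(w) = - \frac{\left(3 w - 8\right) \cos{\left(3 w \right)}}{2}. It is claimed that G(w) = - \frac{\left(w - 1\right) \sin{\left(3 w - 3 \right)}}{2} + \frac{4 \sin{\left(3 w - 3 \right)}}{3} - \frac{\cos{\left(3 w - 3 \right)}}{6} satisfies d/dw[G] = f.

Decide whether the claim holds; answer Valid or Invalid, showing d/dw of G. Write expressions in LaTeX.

Invalid: d/dw[G] - f = \frac{3 w \cos{\left(3 w \right)}}{2} - \frac{3 w \cos{\left(3 w - 3 \right)}}{2} - 4 \cos{\left(3 w \right)} + \frac{11 \cos{\left(3 w - 3 \right)}}{2}, which is not 0.

d/dw[G] = - \frac{3 w \cos{\left(3 w - 3 \right)}}{2} + \frac{11 \cos{\left(3 w - 3 \right)}}{2}
d/dw[G] - f(w) = \frac{3 w \cos{\left(3 w \right)}}{2} - \frac{3 w \cos{\left(3 w - 3 \right)}}{2} - 4 \cos{\left(3 w \right)} + \frac{11 \cos{\left(3 w - 3 \right)}}{2} != 0.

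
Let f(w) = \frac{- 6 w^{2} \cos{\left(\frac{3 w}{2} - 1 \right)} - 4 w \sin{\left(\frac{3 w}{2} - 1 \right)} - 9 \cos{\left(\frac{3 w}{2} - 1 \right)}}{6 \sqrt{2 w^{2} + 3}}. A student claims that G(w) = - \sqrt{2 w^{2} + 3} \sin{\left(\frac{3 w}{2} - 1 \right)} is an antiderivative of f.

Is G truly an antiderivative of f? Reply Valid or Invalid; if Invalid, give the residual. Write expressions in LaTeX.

Invalid: d/dw[G] - f = \frac{- 6 w^{2} \cos{\left(\frac{3 w}{2} - 1 \right)} - 4 w \sin{\left(\frac{3 w}{2} - 1 \right)} - 9 \cos{\left(\frac{3 w}{2} - 1 \right)}}{3 \sqrt{2 w^{2} + 3}}, which is not 0.

d/dw[G] = \frac{- 6 w^{2} \cos{\left(\frac{3 w}{2} - 1 \right)} - 4 w \sin{\left(\frac{3 w}{2} - 1 \right)} - 9 \cos{\left(\frac{3 w}{2} - 1 \right)}}{2 \sqrt{2 w^{2} + 3}}
d/dw[G] - f(w) = \frac{- 6 w^{2} \cos{\left(\frac{3 w}{2} - 1 \right)} - 4 w \sin{\left(\frac{3 w}{2} - 1 \right)} - 9 \cos{\left(\frac{3 w}{2} - 1 \right)}}{3 \sqrt{2 w^{2} + 3}} != 0.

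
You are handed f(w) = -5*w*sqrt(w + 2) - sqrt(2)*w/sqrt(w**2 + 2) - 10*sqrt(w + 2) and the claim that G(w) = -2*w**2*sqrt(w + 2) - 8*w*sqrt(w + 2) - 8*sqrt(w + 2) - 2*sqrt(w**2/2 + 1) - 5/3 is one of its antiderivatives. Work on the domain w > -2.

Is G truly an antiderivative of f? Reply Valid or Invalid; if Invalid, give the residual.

Valid: G'(w) = f(w).

d/dw[G] = (-5*w**2*sqrt(w**2 + 2) - sqrt(2)*w*sqrt(w + 2) - 20*w*sqrt(w**2 + 2) - 20*sqrt(w**2 + 2))/(sqrt(w + 2)*sqrt(w**2 + 2))
This equals f(w) exactly, so the claim holds.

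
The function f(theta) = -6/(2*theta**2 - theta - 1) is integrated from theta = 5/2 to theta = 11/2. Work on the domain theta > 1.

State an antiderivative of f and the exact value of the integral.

Factor the denominator ((theta - 1)*(2*theta + 1)) and decompose: f = 4/(2*theta + 1) - 2/(theta - 1); each piece integrates to a log, atan, or power term.
F(theta) = -2*log(theta - 1) + 2*log(theta + 1/2) is an antiderivative of f.
Check: d/dtheta[-2*log(theta - 1) + 2*log(theta + 1/2)] = -6/(2*theta**2 - theta - 1) = f(theta).
F(11/2) = -2*log(9/2) + 2*log(6); F(5/2) = -2*log(3/2) + 2*log(3).
Integral = F(11/2) - F(5/2) = -2*log(9/2) - 2*log(3) + 2*log(3/2) + 2*log(6).

Antiderivative: F(theta) = -2*log(theta - 1) + 2*log(theta + 1/2); value = -2*log(9/2) - 2*log(3) + 2*log(3/2) + 2*log(6)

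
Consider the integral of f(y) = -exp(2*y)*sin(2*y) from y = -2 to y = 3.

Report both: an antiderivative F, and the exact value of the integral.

Antiderivative: F(y) = -exp(2*y)*sin(2*y)/4 + exp(2*y)*cos(2*y)/4; value = -exp(-4)*cos(4)/4 - exp(-4)*sin(4)/4 - exp(6)*sin(6)/4 + exp(6)*cos(6)/4

Since d/dy undoes antidifferentiation here, F'(y) = f(y) is required of F(y).
F(y) = -exp(2*y)*sin(2*y)/4 + exp(2*y)*cos(2*y)/4 is an antiderivative of f.
Check: d/dy[-exp(2*y)*sin(2*y)/4 + exp(2*y)*cos(2*y)/4] = -exp(2*y)*sin(2*y) = f(y).
F(3) = -exp(6)*sin(6)/4 + exp(6)*cos(6)/4; F(-2) = exp(-4)*sin(4)/4 + exp(-4)*cos(4)/4.
Integral = F(3) - F(-2) = -exp(-4)*cos(4)/4 - exp(-4)*sin(4)/4 - exp(6)*sin(6)/4 + exp(6)*cos(6)/4.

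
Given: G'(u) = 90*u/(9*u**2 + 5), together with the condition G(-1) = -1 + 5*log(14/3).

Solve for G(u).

G(u) = 5*log(3*u**2 + 5/3) - 1

The substitution w = 3*u**2 + 5/3 works: G'(u) is exactly (dG/dw)*(dw/du) for that inner function.
A general antiderivative is 5*log(3*u**2 + 5/3) + C.
The condition gives C = -1 + 5*log(14/3) - (5*log(14/3)) = -1.
So G(u) = 5*log(3*u**2 + 5/3) - 1.
Check: d/du[5*log(3*u**2 + 5/3) - 1] = 90*u/(9*u**2 + 5) = G'(u).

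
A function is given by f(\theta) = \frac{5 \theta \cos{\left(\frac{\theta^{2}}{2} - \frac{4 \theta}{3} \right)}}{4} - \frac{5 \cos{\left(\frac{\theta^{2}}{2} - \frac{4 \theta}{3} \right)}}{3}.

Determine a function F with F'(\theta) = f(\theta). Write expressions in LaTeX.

f matches the chain-rule pattern g'(h)*h' with inner function h(\theta) = \frac{\theta^{2}}{2} - \frac{4 \theta}{3}; substituting u = h(\theta) collapses the integral.
Check: d/d\theta[\frac{5 \sin{\left(\frac{\theta^{2}}{2} - \frac{4 \theta}{3} \right)}}{4}] = \frac{5 \theta \cos{\left(\frac{\theta^{2}}{2} - \frac{4 \theta}{3} \right)}}{4} - \frac{5 \cos{\left(\frac{\theta^{2}}{2} - \frac{4 \theta}{3} \right)}}{3} = f(\theta).

An antiderivative is F(\theta) = \frac{5 \sin{\left(\frac{\theta^{2}}{2} - \frac{4 \theta}{3} \right)}}{4}.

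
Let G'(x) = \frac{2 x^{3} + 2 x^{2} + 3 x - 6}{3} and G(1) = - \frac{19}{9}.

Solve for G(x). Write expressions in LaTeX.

G(x) = \frac{x^{4}}{6} + \frac{2 x^{3}}{9} + \frac{x^{2}}{2} - 2 x - 1

Check a candidate G(x) by differentiating: d/dx[G] must match the given G'(x).
A general antiderivative is \frac{x^{4}}{6} + \frac{2 x^{3}}{9} + \frac{x^{2}}{2} - 2 x + C.
The condition gives C = - \frac{19}{9} - (- \frac{10}{9}) = -1.
So G(x) = \frac{x^{4}}{6} + \frac{2 x^{3}}{9} + \frac{x^{2}}{2} - 2 x - 1.
Check: d/dx[\frac{x^{4}}{6} + \frac{2 x^{3}}{9} + \frac{x^{2}}{2} - 2 x - 1] = \frac{2 x^{3}}{3} + \frac{2 x^{2}}{3} + x - 2, which equals G'(x).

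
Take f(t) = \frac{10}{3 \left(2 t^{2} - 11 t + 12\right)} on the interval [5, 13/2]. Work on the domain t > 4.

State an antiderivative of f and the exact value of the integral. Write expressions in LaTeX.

Factor the denominator (3 \left(t - 4\right) \left(2 t - 3\right)) and decompose: f = - \frac{4}{3 \left(2 t - 3\right)} + \frac{2}{3 \left(t - 4\right)}; each piece integrates to a log, atan, or power term.
F(t) = \frac{2 \log{\left(t - 4 \right)}}{3} - \frac{2 \log{\left(t - \frac{3}{2} \right)}}{3} is an antiderivative of f.
Check: d/dt[\frac{2 \log{\left(t - 4 \right)}}{3} - \frac{2 \log{\left(t - \frac{3}{2} \right)}}{3}] = \frac{10}{6 t^{2} - 33 t + 36}, which equals f(t).
F(13/2) = - \frac{2 \log{\left(5 \right)}}{3} + \frac{2 \log{\left(\frac{5}{2} \right)}}{3}; F(5) = - \frac{2 \log{\left(\frac{7}{2} \right)}}{3}.
Integral = F(13/2) - F(5) = - \frac{2 \log{\left(5 \right)}}{3} + \frac{2 \log{\left(\frac{5}{2} \right)}}{3} + \frac{2 \log{\left(\frac{7}{2} \right)}}{3}.

Antiderivative: F(t) = \frac{2 \log{\left(t - 4 \right)}}{3} - \frac{2 \log{\left(t - \frac{3}{2} \right)}}{3}; value = - \frac{2 \log{\left(5 \right)}}{3} + \frac{2 \log{\left(\frac{5}{2} \right)}}{3} + \frac{2 \log{\left(\frac{7}{2} \right)}}{3}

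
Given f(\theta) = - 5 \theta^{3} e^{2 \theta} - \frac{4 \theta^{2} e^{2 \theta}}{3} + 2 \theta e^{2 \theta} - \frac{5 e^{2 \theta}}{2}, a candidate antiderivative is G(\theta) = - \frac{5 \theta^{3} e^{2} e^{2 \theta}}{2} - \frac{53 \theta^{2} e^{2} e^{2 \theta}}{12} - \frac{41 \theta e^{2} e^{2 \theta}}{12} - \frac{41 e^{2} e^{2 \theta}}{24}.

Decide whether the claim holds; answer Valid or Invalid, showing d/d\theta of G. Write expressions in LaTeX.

d/d\theta[G] = - 5 \theta^{3} e^{2} e^{2 \theta} - \frac{49 \theta^{2} e^{2} e^{2 \theta}}{3} - \frac{47 \theta e^{2} e^{2 \theta}}{3} - \frac{41 e^{2} e^{2 \theta}}{6}
d/d\theta[G] - f(\theta) = - 5 \theta^{3} e^{2} e^{2 \theta} + 5 \theta^{3} e^{2 \theta} - \frac{49 \theta^{2} e^{2} e^{2 \theta}}{3} + \frac{4 \theta^{2} e^{2 \theta}}{3} - \frac{47 \theta e^{2} e^{2 \theta}}{3} - 2 \theta e^{2 \theta} - \frac{41 e^{2} e^{2 \theta}}{6} + \frac{5 e^{2 \theta}}{2} != 0.

Invalid: d/d\theta[G] - f = - 5 \theta^{3} e^{2} e^{2 \theta} + 5 \theta^{3} e^{2 \theta} - \frac{49 \theta^{2} e^{2} e^{2 \theta}}{3} + \frac{4 \theta^{2} e^{2 \theta}}{3} - \frac{47 \theta e^{2} e^{2 \theta}}{3} - 2 \theta e^{2 \theta} - \frac{41 e^{2} e^{2 \theta}}{6} + \frac{5 e^{2 \theta}}{2}, which is not 0.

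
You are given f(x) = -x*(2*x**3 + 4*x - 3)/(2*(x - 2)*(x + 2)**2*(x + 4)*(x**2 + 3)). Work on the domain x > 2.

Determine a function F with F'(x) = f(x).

An antiderivative is F(x) = (-931*(x + 2)*log(x - 2) - 17461*(x + 2)*log(x + 2) + 19208*(x + 2)*log(x + 4) - 408*(x + 2)*log(x**2 + 3) - 128*sqrt(3)*(x + 2)*atan(sqrt(3)*x/3) - 14364)/(29792*(x + 2)).

The denominator factors as 2*(x - 2)*(x + 2)**2*(x + 4)*(x**2 + 3); partial fractions split f into directly integrable pieces: -3*(17*x + 8)/(1862*(x**2 + 3)) + 49/(76*(x + 4)) - 919/(1568*(x + 2)) + 27/(56*(x + 2)**2) - 1/(32*(x - 2)).
Check: d/dx[(-931*(x + 2)*log(x - 2) - 17461*(x + 2)*log(x + 2) + 19208*(x + 2)*log(x + 4) - 408*(x + 2)*log(x**2 + 3) - 128*sqrt(3)*(x + 2)*atan(sqrt(3)*x/3) - 14364)/(29792*(x + 2))] = (-2*x**4 - 4*x**2 + 3*x)/(2*x**6 + 12*x**5 + 14*x**4 - 12*x**3 - 40*x**2 - 144*x - 192), which equals f(x).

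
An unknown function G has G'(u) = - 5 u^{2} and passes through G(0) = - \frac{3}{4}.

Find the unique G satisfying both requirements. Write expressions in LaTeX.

G(u) = - \frac{5 u^{3}}{3} - \frac{3}{4}

A candidate passes only if d/du[G] lands on the given G'(u) exactly.
A general antiderivative is - \frac{5 u^{3}}{3} - \frac{3}{4} + C.
The condition gives C = - \frac{3}{4} - (- \frac{3}{4}) = 0.
So G(u) = - \frac{5 u^{3}}{3} - \frac{3}{4}.
Check: d/du[- \frac{5 u^{3}}{3} - \frac{3}{4}] = - 5 u^{2} = G'(u).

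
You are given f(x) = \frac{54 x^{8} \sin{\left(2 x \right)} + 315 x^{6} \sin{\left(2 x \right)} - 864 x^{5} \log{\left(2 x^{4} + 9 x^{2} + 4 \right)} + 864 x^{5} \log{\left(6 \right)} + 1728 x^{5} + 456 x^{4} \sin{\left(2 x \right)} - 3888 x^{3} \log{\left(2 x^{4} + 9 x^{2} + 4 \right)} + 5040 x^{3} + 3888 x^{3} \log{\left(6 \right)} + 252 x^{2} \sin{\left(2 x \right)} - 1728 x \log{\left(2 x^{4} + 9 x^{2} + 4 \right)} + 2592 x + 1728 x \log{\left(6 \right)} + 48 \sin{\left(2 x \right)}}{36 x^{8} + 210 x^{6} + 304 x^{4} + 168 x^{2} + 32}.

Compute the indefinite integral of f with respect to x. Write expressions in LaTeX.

F(x) = - \frac{3 \left(3 x^{2} \cos{\left(2 x \right)} - 48 \log{\left(\frac{x^{4}}{3} + \frac{3 x^{2}}{2} + \frac{2}{3} \right)} + 2 \cos{\left(2 x \right)}\right)}{4 \left(3 x^{2} + 2\right)} + C

Any candidate F(x) must reproduce f(x) exactly when differentiated.
Check: d/dx[- \frac{3 \left(3 x^{2} \cos{\left(2 x \right)} - 48 \log{\left(\frac{x^{4}}{3} + \frac{3 x^{2}}{2} + \frac{2}{3} \right)} + 2 \cos{\left(2 x \right)}\right)}{4 \left(3 x^{2} + 2\right)}] = \frac{54 x^{8} \sin{\left(2 x \right)} + 315 x^{6} \sin{\left(2 x \right)} - 864 x^{5} \log{\left(2 x^{4} + 9 x^{2} + 4 \right)} + 864 x^{5} \log{\left(6 \right)} + 1728 x^{5} + 456 x^{4} \sin{\left(2 x \right)} - 3888 x^{3} \log{\left(2 x^{4} + 9 x^{2} + 4 \right)} + 5040 x^{3} + 3888 x^{3} \log{\left(6 \right)} + 252 x^{2} \sin{\left(2 x \right)} - 1728 x \log{\left(2 x^{4} + 9 x^{2} + 4 \right)} + 2592 x + 1728 x \log{\left(6 \right)} + 48 \sin{\left(2 x \right)}}{36 x^{8} + 210 x^{6} + 304 x^{4} + 168 x^{2} + 32} = f(x).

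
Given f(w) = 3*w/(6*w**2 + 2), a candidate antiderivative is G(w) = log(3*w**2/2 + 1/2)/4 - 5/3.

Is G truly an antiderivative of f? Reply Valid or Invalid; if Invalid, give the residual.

d/dw[G] = 3*w/(6*w**2 + 2)
This equals f(w) exactly, so the claim holds.

Valid. The derivative of G reproduces f.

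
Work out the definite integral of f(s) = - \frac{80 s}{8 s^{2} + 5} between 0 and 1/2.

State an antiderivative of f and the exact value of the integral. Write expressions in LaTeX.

Antiderivative: F(s) = - 5 \log{\left(4 s^{2} + \frac{5}{2} \right)}; value = - 5 \log{\left(\frac{7}{2} \right)} + 5 \log{\left(\frac{5}{2} \right)}

f matches the chain-rule pattern g'(h)*h' with inner function h(s) = 4 s^{2} + \frac{5}{2}; substituting u = h(s) collapses the integral.
F(s) = - 5 \log{\left(4 s^{2} + \frac{5}{2} \right)} is an antiderivative of f.
Check: d/ds[- 5 \log{\left(4 s^{2} + \frac{5}{2} \right)}] = - \frac{80 s}{8 s^{2} + 5} = f(s).
F(1/2) = - 5 \log{\left(\frac{7}{2} \right)}; F(0) = - 5 \log{\left(\frac{5}{2} \right)}.
Integral = F(1/2) - F(0) = - 5 \log{\left(\frac{7}{2} \right)} + 5 \log{\left(\frac{5}{2} \right)}.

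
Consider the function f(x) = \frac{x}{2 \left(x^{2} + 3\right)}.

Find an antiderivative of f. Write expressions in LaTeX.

An antiderivative is F(x) = \frac{\log{\left(x^{2} + 3 \right)}}{4}.

f matches the chain-rule pattern g'(h)*h' with inner function h(x) = x^{2} + 3; substituting u = h(x) collapses the integral.
Check: d/dx[\frac{\log{\left(x^{2} + 3 \right)}}{4}] = \frac{x}{2 x^{2} + 6}, which equals f(x).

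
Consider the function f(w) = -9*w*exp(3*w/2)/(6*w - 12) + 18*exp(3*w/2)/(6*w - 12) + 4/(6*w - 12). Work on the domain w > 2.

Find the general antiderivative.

Integrate term by term and add the pieces.
Check: d/dw[-exp(3*w/2) + 2*log(3*w/2 - 3)/3] = (-9*w*exp(3*w/2) + 18*exp(3*w/2) + 4)/(6*w - 12), which equals f(w).

F(w) = -exp(3*w/2) + 2*log(3*w/2 - 3)/3 + C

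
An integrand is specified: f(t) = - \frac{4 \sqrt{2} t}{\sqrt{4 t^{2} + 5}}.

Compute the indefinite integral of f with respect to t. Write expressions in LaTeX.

The substitution u = 2 t^{2} + \frac{5}{2} works: f is exactly (dF/du)*(du/dt) for that inner function.
Check: d/dt[- \sqrt{2} \sqrt{4 t^{2} + 5}] = - \frac{4 \sqrt{2} t}{\sqrt{4 t^{2} + 5}} = f(t).

F(t) = - \sqrt{2} \sqrt{4 t^{2} + 5} + C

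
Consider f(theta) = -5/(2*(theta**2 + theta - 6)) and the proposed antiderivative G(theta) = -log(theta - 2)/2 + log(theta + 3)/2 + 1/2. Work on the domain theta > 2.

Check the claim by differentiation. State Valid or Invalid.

Valid. The derivative of G reproduces f.

d/dtheta[G] = -5/(2*theta**2 + 2*theta - 12)
This equals f(theta) exactly, so the claim holds.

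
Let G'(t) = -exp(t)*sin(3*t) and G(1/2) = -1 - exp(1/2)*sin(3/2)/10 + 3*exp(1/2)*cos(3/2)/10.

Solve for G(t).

G(t) = -exp(t)*sin(3*t)/10 + 3*exp(t)*cos(3*t)/10 - 1

Whatever form G(t) takes, its d/dt must return the stated G'(t).
A general antiderivative is -exp(t)*sin(3*t)/10 + 3*exp(t)*cos(3*t)/10 + C.
The condition gives C = -1 - exp(1/2)*sin(3/2)/10 + 3*exp(1/2)*cos(3/2)/10 - (-exp(1/2)*sin(3/2)/10 + 3*exp(1/2)*cos(3/2)/10) = -1.
So G(t) = -exp(t)*sin(3*t)/10 + 3*exp(t)*cos(3*t)/10 - 1.
Check: d/dt[-exp(t)*sin(3*t)/10 + 3*exp(t)*cos(3*t)/10 - 1] = -exp(t)*sin(3*t) = G'(t).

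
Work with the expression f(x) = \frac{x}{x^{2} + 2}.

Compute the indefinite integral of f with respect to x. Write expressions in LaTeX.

F(x) = \frac{\log{\left(\frac{x^{2}}{2} + 1 \right)}}{2} + C

The substitution u = \frac{x^{2}}{2} + 1 works: f is exactly (dF/du)*(du/dx) for that inner function.
Check: d/dx[\frac{\log{\left(\frac{x^{2}}{2} + 1 \right)}}{2}] = \frac{x}{x^{2} + 2} = f(x).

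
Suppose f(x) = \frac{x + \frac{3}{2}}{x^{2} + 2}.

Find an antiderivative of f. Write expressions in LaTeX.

Since d/dx undoes antidifferentiation here, F'(x) = f(x) is required of F(x).
Check: d/dx[\frac{\log{\left(x^{2} + 2 \right)}}{2} + \frac{3 \sqrt{2} \operatorname{atan}{\left(\frac{\sqrt{2} x}{2} \right)}}{4}] = \frac{2 x + 3}{2 x^{2} + 4}, which equals f(x).

An antiderivative is F(x) = \frac{\log{\left(x^{2} + 2 \right)}}{2} + \frac{3 \sqrt{2} \operatorname{atan}{\left(\frac{\sqrt{2} x}{2} \right)}}{4}.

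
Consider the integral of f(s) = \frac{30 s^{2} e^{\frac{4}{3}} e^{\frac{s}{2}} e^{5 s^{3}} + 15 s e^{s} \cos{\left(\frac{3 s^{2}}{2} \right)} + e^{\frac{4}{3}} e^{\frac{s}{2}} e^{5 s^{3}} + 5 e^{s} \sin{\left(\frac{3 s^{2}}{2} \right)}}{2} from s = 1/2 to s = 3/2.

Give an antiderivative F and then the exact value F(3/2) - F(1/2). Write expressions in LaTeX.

A first test for any F(s): its s-derivative must equal f(s) identically.
F(s) = \frac{5 e^{s} \sin{\left(\frac{3 s^{2}}{2} \right)}}{2} + e^{5 s^{3} + \frac{s}{2} + \frac{4}{3}} is an antiderivative of f.
Check: d/ds[\frac{5 e^{s} \sin{\left(\frac{3 s^{2}}{2} \right)}}{2} + e^{5 s^{3} + \frac{s}{2} + \frac{4}{3}}] = 15 s^{2} e^{\frac{4}{3}} e^{\frac{s}{2}} e^{5 s^{3}} + \frac{15 s e^{s} \cos{\left(\frac{3 s^{2}}{2} \right)}}{2} + \frac{e^{\frac{4}{3}} e^{\frac{s}{2}} e^{5 s^{3}}}{2} + \frac{5 e^{s} \sin{\left(\frac{3 s^{2}}{2} \right)}}{2}, which equals f(s).
F(3/2) = \frac{5 e^{\frac{3}{2}} \sin{\left(\frac{27}{8} \right)}}{2} + e^{\frac{455}{24}}; F(1/2) = \frac{5 e^{\frac{1}{2}} \sin{\left(\frac{3}{8} \right)}}{2} + e^{\frac{53}{24}}.
Integral = F(3/2) - F(1/2) = - e^{\frac{53}{24}} + \frac{5 e^{\frac{3}{2}} \sin{\left(\frac{27}{8} \right)}}{2} - \frac{5 e^{\frac{1}{2}} \sin{\left(\frac{3}{8} \right)}}{2} + e^{\frac{455}{24}}.

Antiderivative: F(s) = \frac{5 e^{s} \sin{\left(\frac{3 s^{2}}{2} \right)}}{2} + e^{5 s^{3} + \frac{s}{2} + \frac{4}{3}}; value = - e^{\frac{53}{24}} + \frac{5 e^{\frac{3}{2}} \sin{\left(\frac{27}{8} \right)}}{2} - \frac{5 e^{\frac{1}{2}} \sin{\left(\frac{3}{8} \right)}}{2} + e^{\frac{455}{24}}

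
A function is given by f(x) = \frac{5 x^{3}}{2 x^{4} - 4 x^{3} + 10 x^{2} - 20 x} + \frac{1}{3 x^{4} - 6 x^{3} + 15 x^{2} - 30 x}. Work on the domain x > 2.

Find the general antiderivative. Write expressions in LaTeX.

F(x) = - \frac{\log{\left(x \right)}}{30} + \frac{61 \log{\left(x - 2 \right)}}{54} + \frac{379 \log{\left(x^{2} + 5 \right)}}{540} + \frac{74 \sqrt{5} \operatorname{atan}{\left(\frac{\sqrt{5} x}{5} \right)}}{135} + C

The denominator factors as 6 x \left(x - 2\right) \left(x^{2} + 5\right); partial fractions split f into directly integrable pieces: \frac{379 x + 740}{270 \left(x^{2} + 5\right)} + \frac{61}{54 \left(x - 2\right)} - \frac{1}{30 x}.
Check: d/dx[- \frac{\log{\left(x \right)}}{30} + \frac{61 \log{\left(x - 2 \right)}}{54} + \frac{379 \log{\left(x^{2} + 5 \right)}}{540} + \frac{74 \sqrt{5} \operatorname{atan}{\left(\frac{\sqrt{5} x}{5} \right)}}{135}] = \frac{15 x^{3} + 2}{6 x^{4} - 12 x^{3} + 30 x^{2} - 60 x}, which equals f(x).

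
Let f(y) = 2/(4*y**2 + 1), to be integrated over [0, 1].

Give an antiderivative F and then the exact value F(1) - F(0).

Antiderivative: F(y) = atan(2*y); value = atan(2)

Since d/dy undoes antidifferentiation here, F'(y) = f(y) is required of F(y).
F(y) = atan(2*y) is an antiderivative of f.
Check: d/dy[atan(2*y)] = 2/(4*y**2 + 1) = f(y).
F(1) = atan(2); F(0) = 0.
Integral = F(1) - F(0) = atan(2).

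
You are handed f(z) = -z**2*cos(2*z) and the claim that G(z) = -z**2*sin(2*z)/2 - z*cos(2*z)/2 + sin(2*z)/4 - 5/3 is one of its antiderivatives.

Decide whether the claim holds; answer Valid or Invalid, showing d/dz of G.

d/dz[G] = -z**2*cos(2*z)
This equals f(z) exactly, so the claim holds.

Valid - differentiating G returns exactly f.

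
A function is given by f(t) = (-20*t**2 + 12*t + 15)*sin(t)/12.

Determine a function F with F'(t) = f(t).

A first test for any F(t): its t-derivative must equal f(t) identically.
Check: d/dt[5*t**2*cos(t)/3 - 10*t*sin(t)/3 - t*cos(t) + sin(t) - 55*cos(t)/12] = -5*t**2*sin(t)/3 + t*sin(t) + 5*sin(t)/4, which equals f(t).

An antiderivative is F(t) = 5*t**2*cos(t)/3 - 10*t*sin(t)/3 - t*cos(t) + sin(t) - 55*cos(t)/12.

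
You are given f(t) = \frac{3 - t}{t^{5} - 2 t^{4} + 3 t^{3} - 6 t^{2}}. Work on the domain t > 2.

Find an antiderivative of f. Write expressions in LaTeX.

The denominator factors as t^{2} \left(t - 2\right) \left(t^{2} + 3\right); partial fractions split f into directly integrable pieces: \frac{t + 9}{21 \left(t^{2} + 3\right)} + \frac{1}{28 \left(t - 2\right)} - \frac{1}{12 t} - \frac{1}{2 t^{2}}.
Check: d/dt[- \frac{\log{\left(t \right)}}{12} + \frac{\log{\left(t - 2 \right)}}{28} + \frac{\log{\left(t^{2} + 3 \right)}}{42} + \frac{\sqrt{3} \operatorname{atan}{\left(\frac{\sqrt{3} t}{3} \right)}}{7} + \frac{1}{2 t}] = \frac{3 - t}{t^{5} - 2 t^{4} + 3 t^{3} - 6 t^{2}} = f(t).

An antiderivative is F(t) = - \frac{\log{\left(t \right)}}{12} + \frac{\log{\left(t - 2 \right)}}{28} + \frac{\log{\left(t^{2} + 3 \right)}}{42} + \frac{\sqrt{3} \operatorname{atan}{\left(\frac{\sqrt{3} t}{3} \right)}}{7} + \frac{1}{2 t}.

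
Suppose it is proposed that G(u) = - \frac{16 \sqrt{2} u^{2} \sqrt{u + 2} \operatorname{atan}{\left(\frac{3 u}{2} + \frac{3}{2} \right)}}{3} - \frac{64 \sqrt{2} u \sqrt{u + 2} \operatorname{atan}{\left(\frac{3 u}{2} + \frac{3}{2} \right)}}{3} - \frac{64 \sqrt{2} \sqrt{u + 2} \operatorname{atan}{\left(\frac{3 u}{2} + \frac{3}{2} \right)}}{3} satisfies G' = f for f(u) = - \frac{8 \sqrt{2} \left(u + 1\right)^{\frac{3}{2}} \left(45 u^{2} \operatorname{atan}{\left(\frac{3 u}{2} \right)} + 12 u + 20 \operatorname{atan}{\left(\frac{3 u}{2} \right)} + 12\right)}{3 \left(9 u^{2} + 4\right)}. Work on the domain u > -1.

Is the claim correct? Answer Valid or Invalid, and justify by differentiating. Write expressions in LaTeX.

d/du[G] = \frac{- 360 \sqrt{2} u^{4} \operatorname{atan}{\left(\frac{3 u}{2} + \frac{3}{2} \right)} - 2160 \sqrt{2} u^{3} \operatorname{atan}{\left(\frac{3 u}{2} + \frac{3}{2} \right)} - 96 \sqrt{2} u^{3} - 4840 \sqrt{2} u^{2} \operatorname{atan}{\left(\frac{3 u}{2} + \frac{3}{2} \right)} - 576 \sqrt{2} u^{2} - 4960 \sqrt{2} u \operatorname{atan}{\left(\frac{3 u}{2} + \frac{3}{2} \right)} - 1152 \sqrt{2} u - 2080 \sqrt{2} \operatorname{atan}{\left(\frac{3 u}{2} + \frac{3}{2} \right)} - 768 \sqrt{2}}{27 u^{2} \sqrt{u + 2} + 54 u \sqrt{u + 2} + 39 \sqrt{u + 2}}
d/du[G] - f(u) = \frac{3240 \sqrt{2} u^{5} \sqrt{u + 1} \operatorname{atan}{\left(\frac{3 u}{2} \right)} - 3240 \sqrt{2} u^{5} \sqrt{u + 2} \operatorname{atan}{\left(\frac{3 u}{2} + \frac{3}{2} \right)} + 9720 \sqrt{2} u^{4} \sqrt{u + 1} \operatorname{atan}{\left(\frac{3 u}{2} \right)} + 864 \sqrt{2} u^{4} \sqrt{u + 1} - 12960 \sqrt{2} u^{4} \sqrt{u + 2} \operatorname{atan}{\left(\frac{3 u}{2} + \frac{3}{2} \right)} - 864 \sqrt{2} u^{4} \sqrt{u + 2} + 12600 \sqrt{2} u^{3} \sqrt{u + 1} \operatorname{atan}{\left(\frac{3 u}{2} \right)} + 3456 \sqrt{2} u^{3} \sqrt{u + 1} - 19080 \sqrt{2} u^{3} \sqrt{u + 2} \operatorname{atan}{\left(\frac{3 u}{2} + \frac{3}{2} \right)} - 3456 \sqrt{2} u^{3} \sqrt{u + 2} + 9000 \sqrt{2} u^{2} \sqrt{u + 1} \operatorname{atan}{\left(\frac{3 u}{2} \right)} + 5568 \sqrt{2} u^{2} \sqrt{u + 1} - 15120 \sqrt{2} u^{2} \sqrt{u + 2} \operatorname{atan}{\left(\frac{3 u}{2} + \frac{3}{2} \right)} - 3840 \sqrt{2} u^{2} \sqrt{u + 2} + 4960 \sqrt{2} u \sqrt{u + 1} \operatorname{atan}{\left(\frac{3 u}{2} \right)} + 4224 \sqrt{2} u \sqrt{u + 1} - 7840 \sqrt{2} u \sqrt{u + 2} \operatorname{atan}{\left(\frac{3 u}{2} + \frac{3}{2} \right)} - 1536 \sqrt{2} u \sqrt{u + 2} + 2080 \sqrt{2} \sqrt{u + 1} \operatorname{atan}{\left(\frac{3 u}{2} \right)} + 1248 \sqrt{2} \sqrt{u + 1} - 4160 \sqrt{2} \sqrt{u + 2} \operatorname{atan}{\left(\frac{3 u}{2} + \frac{3}{2} \right)} - 1536 \sqrt{2} \sqrt{u + 2}}{243 u^{4} + 486 u^{3} + 459 u^{2} + 216 u + 156} != 0.

Invalid: d/du[G] - f = \frac{3240 \sqrt{2} u^{5} \sqrt{u + 1} \operatorname{atan}{\left(\frac{3 u}{2} \right)} - 3240 \sqrt{2} u^{5} \sqrt{u + 2} \operatorname{atan}{\left(\frac{3 u}{2} + \frac{3}{2} \right)} + 9720 \sqrt{2} u^{4} \sqrt{u + 1} \operatorname{atan}{\left(\frac{3 u}{2} \right)} + 864 \sqrt{2} u^{4} \sqrt{u + 1} - 12960 \sqrt{2} u^{4} \sqrt{u + 2} \operatorname{atan}{\left(\frac{3 u}{2} + \frac{3}{2} \right)} - 864 \sqrt{2} u^{4} \sqrt{u + 2} + 12600 \sqrt{2} u^{3} \sqrt{u + 1} \operatorname{atan}{\left(\frac{3 u}{2} \right)} + 3456 \sqrt{2} u^{3} \sqrt{u + 1} - 19080 \sqrt{2} u^{3} \sqrt{u + 2} \operatorname{atan}{\left(\frac{3 u}{2} + \frac{3}{2} \right)} - 3456 \sqrt{2} u^{3} \sqrt{u + 2} + 9000 \sqrt{2} u^{2} \sqrt{u + 1} \operatorname{atan}{\left(\frac{3 u}{2} \right)} + 5568 \sqrt{2} u^{2} \sqrt{u + 1} - 15120 \sqrt{2} u^{2} \sqrt{u + 2} \operatorname{atan}{\left(\frac{3 u}{2} + \frac{3}{2} \right)} - 3840 \sqrt{2} u^{2} \sqrt{u + 2} + 4960 \sqrt{2} u \sqrt{u + 1} \operatorname{atan}{\left(\frac{3 u}{2} \right)} + 4224 \sqrt{2} u \sqrt{u + 1} - 7840 \sqrt{2} u \sqrt{u + 2} \operatorname{atan}{\left(\frac{3 u}{2} + \frac{3}{2} \right)} - 1536 \sqrt{2} u \sqrt{u + 2} + 2080 \sqrt{2} \sqrt{u + 1} \operatorname{atan}{\left(\frac{3 u}{2} \right)} + 1248 \sqrt{2} \sqrt{u + 1} - 4160 \sqrt{2} \sqrt{u + 2} \operatorname{atan}{\left(\frac{3 u}{2} + \frac{3}{2} \right)} - 1536 \sqrt{2} \sqrt{u + 2}}{243 u^{4} + 486 u^{3} + 459 u^{2} + 216 u + 156}, which is not 0.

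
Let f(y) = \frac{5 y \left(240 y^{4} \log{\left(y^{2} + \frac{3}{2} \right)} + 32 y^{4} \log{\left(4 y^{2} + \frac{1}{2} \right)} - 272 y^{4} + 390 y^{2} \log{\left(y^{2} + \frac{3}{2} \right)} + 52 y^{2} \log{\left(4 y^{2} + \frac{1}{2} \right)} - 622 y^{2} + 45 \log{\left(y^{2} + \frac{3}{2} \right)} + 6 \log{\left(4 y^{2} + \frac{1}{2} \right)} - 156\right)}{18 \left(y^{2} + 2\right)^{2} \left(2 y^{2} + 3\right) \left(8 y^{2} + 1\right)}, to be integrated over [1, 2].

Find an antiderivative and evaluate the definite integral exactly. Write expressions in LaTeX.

f has the shape u'v + uv' for u = - \frac{5}{3 \left(2 y^{2} + 4\right)} and v = \frac{5 \log{\left(y^{2} + \frac{3}{2} \right)}}{2} + \frac{\log{\left(4 y^{2} + \frac{1}{2} \right)}}{3} — it is the derivative of the product u*v.
F(y) = \frac{- 75 \log{\left(y^{2} + \frac{3}{2} \right)} - 10 \log{\left(4 y^{2} + \frac{1}{2} \right)}}{36 y^{2} + 72} is an antiderivative of f.
Check: d/dy[\frac{- 75 \log{\left(y^{2} + \frac{3}{2} \right)} - 10 \log{\left(4 y^{2} + \frac{1}{2} \right)}}{36 y^{2} + 72}] = \frac{1200 y^{5} \log{\left(y^{2} + \frac{3}{2} \right)} + 160 y^{5} \log{\left(4 y^{2} + \frac{1}{2} \right)} - 1360 y^{5} + 1950 y^{3} \log{\left(y^{2} + \frac{3}{2} \right)} + 260 y^{3} \log{\left(4 y^{2} + \frac{1}{2} \right)} - 3110 y^{3} + 225 y \log{\left(y^{2} + \frac{3}{2} \right)} + 30 y \log{\left(4 y^{2} + \frac{1}{2} \right)} - 780 y}{288 y^{8} + 1620 y^{6} + 3078 y^{4} + 2088 y^{2} + 216}, which equals f(y).
F(2) = - \frac{25 \log{\left(\frac{11}{2} \right)}}{72} - \frac{5 \log{\left(\frac{33}{2} \right)}}{108}; F(1) = - \frac{25 \log{\left(\frac{5}{2} \right)}}{36} - \frac{5 \log{\left(\frac{9}{2} \right)}}{54}.
Integral = F(2) - F(1) = - \frac{25 \log{\left(\frac{11}{2} \right)}}{72} - \frac{5 \log{\left(\frac{33}{2} \right)}}{108} + \frac{5 \log{\left(\frac{9}{2} \right)}}{54} + \frac{25 \log{\left(\frac{5}{2} \right)}}{36}.

Antiderivative: F(y) = \frac{- 75 \log{\left(y^{2} + \frac{3}{2} \right)} - 10 \log{\left(4 y^{2} + \frac{1}{2} \right)}}{36 y^{2} + 72}; value = - \frac{25 \log{\left(\frac{11}{2} \right)}}{72} - \frac{5 \log{\left(\frac{33}{2} \right)}}{108} + \frac{5 \log{\left(\frac{9}{2} \right)}}{54} + \frac{25 \log{\left(\frac{5}{2} \right)}}{36}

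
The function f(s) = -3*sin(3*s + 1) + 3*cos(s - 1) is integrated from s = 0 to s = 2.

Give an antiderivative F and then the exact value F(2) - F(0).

Antiderivative: F(s) = 3*sin(s - 1) + cos(3*s + 1); value = -cos(1) + cos(7) + 6*sin(1)

Integrate term by term and add the pieces.
F(s) = 3*sin(s - 1) + cos(3*s + 1) is an antiderivative of f.
Check: d/ds[3*sin(s - 1) + cos(3*s + 1)] = -3*sin(3*s + 1) + 3*cos(s - 1) = f(s).
F(2) = cos(7) + 3*sin(1); F(0) = -3*sin(1) + cos(1).
Integral = F(2) - F(0) = -cos(1) + cos(7) + 6*sin(1).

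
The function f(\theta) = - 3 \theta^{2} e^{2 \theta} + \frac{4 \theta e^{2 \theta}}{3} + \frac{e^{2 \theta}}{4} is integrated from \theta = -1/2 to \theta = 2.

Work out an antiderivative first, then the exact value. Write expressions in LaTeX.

f has the shape u'v + uv' for u = - \frac{3 \theta^{2}}{2} + \frac{13 \theta}{6} - \frac{23}{24} and v = e^{2 \theta} — it is the derivative of the product u*v.
F(\theta) = - \frac{3 \theta^{2} e^{2 \theta}}{2} + \frac{13 \theta e^{2 \theta}}{6} - \frac{23 e^{2 \theta}}{24} is an antiderivative of f.
Check: d/d\theta[- \frac{3 \theta^{2} e^{2 \theta}}{2} + \frac{13 \theta e^{2 \theta}}{6} - \frac{23 e^{2 \theta}}{24}] = - 3 \theta^{2} e^{2 \theta} + \frac{4 \theta e^{2 \theta}}{3} + \frac{e^{2 \theta}}{4} = f(\theta).
F(2) = - \frac{21 e^{4}}{8}; F(-1/2) = - \frac{29}{12 e}.
Integral = F(2) - F(-1/2) = - \frac{21 e^{4}}{8} + \frac{29}{12 e}.

Antiderivative: F(\theta) = - \frac{3 \theta^{2} e^{2 \theta}}{2} + \frac{13 \theta e^{2 \theta}}{6} - \frac{23 e^{2 \theta}}{24}; value = - \frac{21 e^{4}}{8} + \frac{29}{12 e}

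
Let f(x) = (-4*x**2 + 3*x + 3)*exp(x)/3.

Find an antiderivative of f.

f has the shape u'v + uv' for u = -4*x**2/3 + 11*x/3 - 8/3 and v = exp(x) — it is the derivative of the product u*v.
Check: d/dx[-4*x**2*exp(x)/3 + 11*x*exp(x)/3 - 8*exp(x)/3] = -4*x**2*exp(x)/3 + x*exp(x) + exp(x), which equals f(x).

An antiderivative is F(x) = -4*x**2*exp(x)/3 + 11*x*exp(x)/3 - 8*exp(x)/3.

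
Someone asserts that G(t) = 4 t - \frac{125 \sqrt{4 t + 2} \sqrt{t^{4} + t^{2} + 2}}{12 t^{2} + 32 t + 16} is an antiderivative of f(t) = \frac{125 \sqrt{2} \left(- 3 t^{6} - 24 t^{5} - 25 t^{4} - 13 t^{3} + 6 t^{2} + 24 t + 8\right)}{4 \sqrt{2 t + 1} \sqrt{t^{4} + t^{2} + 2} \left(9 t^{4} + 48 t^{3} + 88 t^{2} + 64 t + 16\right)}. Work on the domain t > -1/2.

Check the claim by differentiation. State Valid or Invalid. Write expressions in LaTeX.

Invalid: d/dt[G] - f = 4, which is not 0.

d/dt[G] = \frac{- 375 \sqrt{2} t^{6} - 3000 \sqrt{2} t^{5} + 144 t^{4} \sqrt{2 t + 1} \sqrt{t^{4} + t^{2} + 2} - 3125 \sqrt{2} t^{4} + 768 t^{3} \sqrt{2 t + 1} \sqrt{t^{4} + t^{2} + 2} - 1625 \sqrt{2} t^{3} + 1408 t^{2} \sqrt{2 t + 1} \sqrt{t^{4} + t^{2} + 2} + 750 \sqrt{2} t^{2} + 1024 t \sqrt{2 t + 1} \sqrt{t^{4} + t^{2} + 2} + 3000 \sqrt{2} t + 256 \sqrt{2 t + 1} \sqrt{t^{4} + t^{2} + 2} + 1000 \sqrt{2}}{36 t^{4} \sqrt{2 t + 1} \sqrt{t^{4} + t^{2} + 2} + 192 t^{3} \sqrt{2 t + 1} \sqrt{t^{4} + t^{2} + 2} + 352 t^{2} \sqrt{2 t + 1} \sqrt{t^{4} + t^{2} + 2} + 256 t \sqrt{2 t + 1} \sqrt{t^{4} + t^{2} + 2} + 64 \sqrt{2 t + 1} \sqrt{t^{4} + t^{2} + 2}}
d/dt[G] - f(t) = 4 != 0.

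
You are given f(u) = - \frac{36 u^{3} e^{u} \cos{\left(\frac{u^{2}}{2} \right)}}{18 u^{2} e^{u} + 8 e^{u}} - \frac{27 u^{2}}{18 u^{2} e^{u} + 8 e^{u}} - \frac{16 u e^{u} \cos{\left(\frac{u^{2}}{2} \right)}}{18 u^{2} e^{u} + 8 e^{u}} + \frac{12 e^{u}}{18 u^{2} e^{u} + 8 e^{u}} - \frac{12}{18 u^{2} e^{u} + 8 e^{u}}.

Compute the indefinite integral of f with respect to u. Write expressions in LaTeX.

F(u) = - 2 \sin{\left(\frac{u^{2}}{2} \right)} + \operatorname{atan}{\left(\frac{3 u}{2} \right)} + \frac{3 e^{- u}}{2} + C

Integrate term by term and add the pieces.
Check: d/du[- 2 \sin{\left(\frac{u^{2}}{2} \right)} + \operatorname{atan}{\left(\frac{3 u}{2} \right)} + \frac{3 e^{- u}}{2}] = \frac{- 36 u^{3} e^{u} \cos{\left(\frac{u^{2}}{2} \right)} - 27 u^{2} - 16 u e^{u} \cos{\left(\frac{u^{2}}{2} \right)} + 12 e^{u} - 12}{18 u^{2} e^{u} + 8 e^{u}}, which equals f(u).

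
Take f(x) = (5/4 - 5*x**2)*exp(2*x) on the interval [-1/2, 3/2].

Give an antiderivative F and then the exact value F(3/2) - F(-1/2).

Antiderivative: F(x) = 5*(-4*x**2 + 4*x - 1)*exp(2*x)/8; value = -5*exp(3)/2 + 5*exp(-1)/2

Recognize the product-rule pattern: f = u'v + uv' with u = -5*x**2/2 + 5*x/2 - 5/8, v = exp(2*x), so integration by parts undoes it.
F(x) = 5*(-4*x**2 + 4*x - 1)*exp(2*x)/8 is an antiderivative of f.
Check: d/dx[5*(-4*x**2 + 4*x - 1)*exp(2*x)/8] = -5*x**2*exp(2*x) + 5*exp(2*x)/4, which equals f(x).
F(3/2) = -5*exp(3)/2; F(-1/2) = -5*exp(-1)/2.
Integral = F(3/2) - F(-1/2) = -5*exp(3)/2 + 5*exp(-1)/2.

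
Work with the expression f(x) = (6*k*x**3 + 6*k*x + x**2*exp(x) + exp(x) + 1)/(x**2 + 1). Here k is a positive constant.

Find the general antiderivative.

An antiderivative F(x) passes only if d/dx[F] lands on f(x) exactly.
Check: d/dx[3*k*x**2 + exp(x) + atan(x)] = (6*k*x**3 + 6*k*x + x**2*exp(x) + exp(x) + 1)/(x**2 + 1) = f(x).

F(x) = 3*k*x**2 + exp(x) + atan(x) + C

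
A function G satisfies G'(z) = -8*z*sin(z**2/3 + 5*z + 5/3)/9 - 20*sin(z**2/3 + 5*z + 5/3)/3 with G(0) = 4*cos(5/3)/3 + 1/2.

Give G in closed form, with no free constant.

G(z) = 4*cos(z**2/3 + 5*z + 5/3)/3 + 1/2

G'(z) matches the chain-rule pattern g'(h)*h' with inner function h(z) = z**2/3 + 5*z + 5/3; substituting u = h(z) collapses the integral.
A general antiderivative is 4*cos(z**2/3 + 5*z + 5/3)/3 + C.
The condition gives C = 4*cos(5/3)/3 + 1/2 - (4*cos(5/3)/3) = 1/2.
So G(z) = 4*cos(z**2/3 + 5*z + 5/3)/3 + 1/2.
Check: d/dz[4*cos(z**2/3 + 5*z + 5/3)/3 + 1/2] = -8*z*sin(z**2/3 + 5*z + 5/3)/9 - 20*sin(z**2/3 + 5*z + 5/3)/3 = G'(z).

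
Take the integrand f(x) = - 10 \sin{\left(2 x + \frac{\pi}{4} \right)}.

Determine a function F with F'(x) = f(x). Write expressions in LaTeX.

An antiderivative is F(x) = 5 \cos{\left(2 x + \frac{\pi}{4} \right)}.

Recover f(x) by differentiating a candidate F(x); any mismatch rules it out.
Check: d/dx[5 \cos{\left(2 x + \frac{\pi}{4} \right)}] = - 10 \sin{\left(2 x + \frac{\pi}{4} \right)} = f(x).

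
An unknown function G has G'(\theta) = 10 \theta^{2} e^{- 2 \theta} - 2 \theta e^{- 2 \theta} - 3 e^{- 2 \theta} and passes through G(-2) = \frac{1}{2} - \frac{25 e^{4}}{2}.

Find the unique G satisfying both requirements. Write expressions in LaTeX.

G(\theta) = \frac{\left(- 10 \theta^{2} - 8 \theta + e^{2 \theta} - 1\right) e^{- 2 \theta}}{2}

G'(\theta) has the shape u'v + uv' for u = - 5 \theta^{2} - 4 \theta - \frac{1}{2} and v = e^{- 2 \theta} — it is the derivative of the product u*v.
A general antiderivative is \left(- 5 \theta^{2} - 4 \theta - \frac{1}{2}\right) e^{- 2 \theta} + C.
The condition gives C = \frac{1}{2} - \frac{25 e^{4}}{2} - (- \frac{25 e^{4}}{2}) = \frac{1}{2}.
So G(\theta) = \frac{\left(- 10 \theta^{2} - 8 \theta + e^{2 \theta} - 1\right) e^{- 2 \theta}}{2}.
Check: d/d\theta[\frac{\left(- 10 \theta^{2} - 8 \theta + e^{2 \theta} - 1\right) e^{- 2 \theta}}{2}] = \left(10 \theta^{2} - 2 \theta - 3\right) e^{- 2 \theta}, which equals G'(\theta).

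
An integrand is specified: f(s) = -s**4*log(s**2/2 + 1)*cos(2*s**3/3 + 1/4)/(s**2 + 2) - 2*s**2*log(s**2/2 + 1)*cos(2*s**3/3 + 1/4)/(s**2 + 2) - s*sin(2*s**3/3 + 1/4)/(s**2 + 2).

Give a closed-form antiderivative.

f has the shape u'v + uv' for u = -log(s**2/2 + 1)/2 and v = sin(2*s**3/3 + 1/4) — it is the derivative of the product u*v.
Check: d/ds[-log(s**2/2 + 1)*sin(2*s**3/3 + 1/4)/2] = (-s**4*log(s**2/2 + 1)*cos(2*s**3/3 + 1/4) - 2*s**2*log(s**2/2 + 1)*cos(2*s**3/3 + 1/4) - s*sin(2*s**3/3 + 1/4))/(s**2 + 2), which equals f(s).

An antiderivative is F(s) = -log(s**2/2 + 1)*sin(2*s**3/3 + 1/4)/2.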